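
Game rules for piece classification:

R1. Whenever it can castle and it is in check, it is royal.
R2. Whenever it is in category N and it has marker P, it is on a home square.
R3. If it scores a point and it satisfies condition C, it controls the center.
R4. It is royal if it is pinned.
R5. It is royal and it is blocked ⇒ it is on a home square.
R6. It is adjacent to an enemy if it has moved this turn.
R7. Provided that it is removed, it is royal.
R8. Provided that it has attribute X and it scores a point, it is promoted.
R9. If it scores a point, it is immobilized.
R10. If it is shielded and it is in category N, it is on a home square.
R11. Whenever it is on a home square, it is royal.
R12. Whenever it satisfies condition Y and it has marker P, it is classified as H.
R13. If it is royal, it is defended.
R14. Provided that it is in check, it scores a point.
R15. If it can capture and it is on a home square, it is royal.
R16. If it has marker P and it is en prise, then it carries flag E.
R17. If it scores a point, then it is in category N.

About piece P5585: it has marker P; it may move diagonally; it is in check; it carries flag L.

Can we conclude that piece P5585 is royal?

Yes

By R14 (it is in check): it scores a point.
By R17 (it scores a point): it is in category N.
By R2 (it is in category N, it has marker P): it is on a home square.
By R11 (it is on a home square): it is royal.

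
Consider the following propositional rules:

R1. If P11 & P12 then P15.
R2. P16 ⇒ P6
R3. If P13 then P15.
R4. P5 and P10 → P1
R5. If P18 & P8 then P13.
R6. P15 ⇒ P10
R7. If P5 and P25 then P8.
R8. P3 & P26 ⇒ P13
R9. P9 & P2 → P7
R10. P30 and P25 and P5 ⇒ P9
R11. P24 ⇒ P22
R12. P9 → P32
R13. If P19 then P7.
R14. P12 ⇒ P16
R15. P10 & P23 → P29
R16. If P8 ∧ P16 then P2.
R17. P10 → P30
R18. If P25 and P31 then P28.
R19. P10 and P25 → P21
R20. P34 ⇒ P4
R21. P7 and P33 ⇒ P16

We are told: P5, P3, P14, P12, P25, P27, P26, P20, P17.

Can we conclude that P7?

P8  (by R7: P5, P25)
P13  (by R8: P3, P26)
P16  (by R14: P12)
P2  (by R16: P8, P16)
P15  (by R3: P13)
P10  (by R6: P15)
P30  (by R17: P10)
P9  (by R10: P30, P25, P5)
P7  (by R9: P9, P2)

Yes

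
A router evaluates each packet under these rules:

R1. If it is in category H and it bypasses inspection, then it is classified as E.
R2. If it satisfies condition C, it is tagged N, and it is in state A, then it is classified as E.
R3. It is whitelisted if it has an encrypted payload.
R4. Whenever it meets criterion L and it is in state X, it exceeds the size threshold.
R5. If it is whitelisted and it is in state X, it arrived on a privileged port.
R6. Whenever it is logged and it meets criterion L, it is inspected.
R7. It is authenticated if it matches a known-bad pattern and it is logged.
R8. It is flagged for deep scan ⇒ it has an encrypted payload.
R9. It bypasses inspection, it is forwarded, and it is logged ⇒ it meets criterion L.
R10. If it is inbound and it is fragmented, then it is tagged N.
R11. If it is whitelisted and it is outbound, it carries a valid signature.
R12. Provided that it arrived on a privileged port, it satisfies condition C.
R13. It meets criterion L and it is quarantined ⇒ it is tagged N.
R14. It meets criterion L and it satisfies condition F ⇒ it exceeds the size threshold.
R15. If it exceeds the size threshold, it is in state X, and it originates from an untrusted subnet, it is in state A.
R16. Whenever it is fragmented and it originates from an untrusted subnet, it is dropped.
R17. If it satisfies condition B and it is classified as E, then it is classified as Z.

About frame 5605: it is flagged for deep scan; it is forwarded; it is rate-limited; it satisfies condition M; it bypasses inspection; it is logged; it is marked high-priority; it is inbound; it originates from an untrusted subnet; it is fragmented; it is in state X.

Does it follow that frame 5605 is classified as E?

Yes

By R8 (it is flagged for deep scan): it has an encrypted payload.
By R9 (it bypasses inspection, it is forwarded, it is logged): it meets criterion L.
By R10 (it is inbound, it is fragmented): it is tagged N.
By R3 (it has an encrypted payload): it is whitelisted.
By R4 (it meets criterion L, it is in state X): it exceeds the size threshold.
By R5 (it is whitelisted, it is in state X): it arrived on a privileged port.
By R12 (it arrived on a privileged port): it satisfies condition C.
By R15 (it exceeds the size threshold, it is in state X, it originates from an untrusted subnet): it is in state A.
By R2 (it satisfies condition C, it is tagged N, it is in state A): it is classified as E.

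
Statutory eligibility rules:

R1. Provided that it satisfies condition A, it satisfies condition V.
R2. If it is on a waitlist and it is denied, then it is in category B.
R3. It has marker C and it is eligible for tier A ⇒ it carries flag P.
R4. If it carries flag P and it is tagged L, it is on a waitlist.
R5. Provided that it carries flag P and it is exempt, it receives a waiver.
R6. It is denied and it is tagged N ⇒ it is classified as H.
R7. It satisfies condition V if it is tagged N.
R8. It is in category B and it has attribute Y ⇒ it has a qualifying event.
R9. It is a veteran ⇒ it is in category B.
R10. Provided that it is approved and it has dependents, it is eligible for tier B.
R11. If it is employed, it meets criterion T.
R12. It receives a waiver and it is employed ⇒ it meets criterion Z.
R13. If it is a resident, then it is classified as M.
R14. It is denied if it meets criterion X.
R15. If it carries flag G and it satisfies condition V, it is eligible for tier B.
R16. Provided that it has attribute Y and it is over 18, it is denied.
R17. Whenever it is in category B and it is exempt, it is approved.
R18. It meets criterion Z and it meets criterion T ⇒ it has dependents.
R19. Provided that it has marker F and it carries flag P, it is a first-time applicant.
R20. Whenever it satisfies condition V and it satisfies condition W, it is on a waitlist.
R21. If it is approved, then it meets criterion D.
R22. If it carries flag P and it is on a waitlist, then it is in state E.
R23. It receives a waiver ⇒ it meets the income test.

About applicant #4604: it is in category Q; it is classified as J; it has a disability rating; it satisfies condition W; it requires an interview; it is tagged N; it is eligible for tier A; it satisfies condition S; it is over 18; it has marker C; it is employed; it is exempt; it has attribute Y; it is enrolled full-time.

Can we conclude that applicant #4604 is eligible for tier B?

Yes

By R3 (it has marker C, it is eligible for tier A): it carries flag P.
By R5 (it carries flag P, it is exempt): it receives a waiver.
By R7 (it is tagged N): it satisfies condition V.
By R11 (it is employed): it meets criterion T.
By R12 (it receives a waiver, it is employed): it meets criterion Z.
By R16 (it has attribute Y, it is over 18): it is denied.
By R18 (it meets criterion Z, it meets criterion T): it has dependents.
By R20 (it satisfies condition V, it satisfies condition W): it is on a waitlist.
By R2 (it is on a waitlist, it is denied): it is in category B.
By R17 (it is in category B, it is exempt): it is approved.
By R10 (it is approved, it has dependents): it is eligible for tier B.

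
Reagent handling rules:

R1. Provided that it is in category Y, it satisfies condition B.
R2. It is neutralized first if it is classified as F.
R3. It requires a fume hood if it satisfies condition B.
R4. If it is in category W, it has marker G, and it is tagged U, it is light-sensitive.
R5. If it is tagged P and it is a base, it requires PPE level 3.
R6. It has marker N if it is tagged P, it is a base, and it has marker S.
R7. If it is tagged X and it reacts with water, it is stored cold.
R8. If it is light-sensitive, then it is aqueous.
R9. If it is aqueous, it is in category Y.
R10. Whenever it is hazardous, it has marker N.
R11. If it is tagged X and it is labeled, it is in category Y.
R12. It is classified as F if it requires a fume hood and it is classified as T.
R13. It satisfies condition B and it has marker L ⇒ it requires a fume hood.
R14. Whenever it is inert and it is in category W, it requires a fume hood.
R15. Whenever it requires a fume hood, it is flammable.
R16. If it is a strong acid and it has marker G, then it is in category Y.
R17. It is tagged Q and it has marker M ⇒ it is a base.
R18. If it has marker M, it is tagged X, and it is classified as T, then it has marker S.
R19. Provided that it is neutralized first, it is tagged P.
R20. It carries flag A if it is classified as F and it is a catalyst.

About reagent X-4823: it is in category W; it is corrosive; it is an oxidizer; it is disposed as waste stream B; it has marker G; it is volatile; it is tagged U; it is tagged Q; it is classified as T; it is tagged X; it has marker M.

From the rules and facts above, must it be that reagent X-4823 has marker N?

Yes

By R4 (it is in category W, it has marker G, it is tagged U): it is light-sensitive.
By R8 (it is light-sensitive): it is aqueous.
By R9 (it is aqueous): it is in category Y.
By R17 (it is tagged Q, it has marker M): it is a base.
By R18 (it has marker M, it is tagged X, it is classified as T): it has marker S.
By R1 (it is in category Y): it satisfies condition B.
By R3 (it satisfies condition B): it requires a fume hood.
By R12 (it requires a fume hood, it is classified as T): it is classified as F.
By R2 (it is classified as F): it is neutralized first.
By R19 (it is neutralized first): it is tagged P.
By R6 (it is tagged P, it is a base, it has marker S): it has marker N.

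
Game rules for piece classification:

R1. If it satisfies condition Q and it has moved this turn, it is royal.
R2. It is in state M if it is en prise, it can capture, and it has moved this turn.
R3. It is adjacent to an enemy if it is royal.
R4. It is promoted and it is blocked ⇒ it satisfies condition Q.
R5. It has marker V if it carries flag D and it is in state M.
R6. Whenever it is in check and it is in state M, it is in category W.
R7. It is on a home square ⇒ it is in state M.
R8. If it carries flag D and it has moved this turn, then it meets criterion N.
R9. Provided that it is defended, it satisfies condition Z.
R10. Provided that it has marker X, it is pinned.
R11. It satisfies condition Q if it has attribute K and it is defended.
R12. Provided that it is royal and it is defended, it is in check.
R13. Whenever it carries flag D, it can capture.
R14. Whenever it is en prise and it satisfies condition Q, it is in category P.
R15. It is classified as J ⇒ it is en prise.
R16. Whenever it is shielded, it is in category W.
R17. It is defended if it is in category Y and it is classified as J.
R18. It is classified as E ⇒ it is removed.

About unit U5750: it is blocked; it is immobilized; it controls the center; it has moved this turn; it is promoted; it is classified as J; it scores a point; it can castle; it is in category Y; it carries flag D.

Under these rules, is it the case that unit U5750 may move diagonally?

No

Forward chaining from the given facts derives: satisfies condition Q, meets criterion N, can capture, is en prise, is defended, is royal, is in state M, is adjacent to an enemy, has marker V, satisfies condition Z, is in check, is in category P, is in category W.
No rule has "it may move diagonally" as its conclusion, and it is not among the given facts.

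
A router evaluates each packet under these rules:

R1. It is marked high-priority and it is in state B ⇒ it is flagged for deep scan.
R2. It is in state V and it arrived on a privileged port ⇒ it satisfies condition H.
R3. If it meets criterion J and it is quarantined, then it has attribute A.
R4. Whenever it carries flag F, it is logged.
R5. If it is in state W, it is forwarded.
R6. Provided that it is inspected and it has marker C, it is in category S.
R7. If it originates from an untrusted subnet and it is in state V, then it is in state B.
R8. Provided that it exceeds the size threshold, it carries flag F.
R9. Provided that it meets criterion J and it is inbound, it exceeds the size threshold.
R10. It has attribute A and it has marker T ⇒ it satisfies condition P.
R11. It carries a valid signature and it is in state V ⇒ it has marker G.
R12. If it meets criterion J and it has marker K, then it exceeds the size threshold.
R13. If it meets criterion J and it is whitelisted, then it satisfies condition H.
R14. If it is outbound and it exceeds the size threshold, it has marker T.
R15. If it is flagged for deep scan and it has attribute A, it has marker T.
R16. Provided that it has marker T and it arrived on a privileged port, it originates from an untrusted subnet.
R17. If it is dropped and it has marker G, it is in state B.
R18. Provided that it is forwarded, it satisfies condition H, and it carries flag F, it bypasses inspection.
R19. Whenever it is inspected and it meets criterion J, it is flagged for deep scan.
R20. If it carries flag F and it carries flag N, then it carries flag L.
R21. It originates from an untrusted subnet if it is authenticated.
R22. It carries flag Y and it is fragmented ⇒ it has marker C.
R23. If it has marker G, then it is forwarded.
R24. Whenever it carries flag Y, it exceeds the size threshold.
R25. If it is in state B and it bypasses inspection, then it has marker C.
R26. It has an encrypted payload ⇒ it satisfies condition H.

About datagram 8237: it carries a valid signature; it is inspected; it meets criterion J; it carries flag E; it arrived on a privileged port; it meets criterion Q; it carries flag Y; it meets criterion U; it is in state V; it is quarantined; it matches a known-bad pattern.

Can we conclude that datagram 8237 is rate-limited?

Forward chaining from the given facts derives: satisfies condition H, has attribute A, has marker G, is flagged for deep scan, is forwarded, exceeds the size threshold, carries flag F, has marker T, originates from an untrusted subnet, bypasses inspection, is logged, is in state B, satisfies condition P, has marker C, is in category S.
No rule has "it is rate-limited" as its conclusion, and it is not among the given facts.

No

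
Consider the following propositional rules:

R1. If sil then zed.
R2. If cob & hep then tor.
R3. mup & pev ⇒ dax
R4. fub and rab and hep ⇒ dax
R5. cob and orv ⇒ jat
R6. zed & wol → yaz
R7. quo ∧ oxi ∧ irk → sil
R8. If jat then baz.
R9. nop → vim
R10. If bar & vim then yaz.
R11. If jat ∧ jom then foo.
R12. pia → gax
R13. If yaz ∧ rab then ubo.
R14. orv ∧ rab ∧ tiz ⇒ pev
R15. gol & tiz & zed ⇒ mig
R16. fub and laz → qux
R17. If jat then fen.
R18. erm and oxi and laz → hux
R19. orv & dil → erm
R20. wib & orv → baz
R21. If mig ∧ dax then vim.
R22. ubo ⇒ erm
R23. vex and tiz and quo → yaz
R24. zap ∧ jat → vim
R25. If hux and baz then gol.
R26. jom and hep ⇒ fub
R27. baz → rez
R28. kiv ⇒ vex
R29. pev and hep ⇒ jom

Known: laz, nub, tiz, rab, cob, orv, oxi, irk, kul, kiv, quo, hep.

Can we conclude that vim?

jat  (by R5: cob, orv)
sil  (by R7: quo, oxi, irk)
baz  (by R8: jat)
pev  (by R14: orv, rab, tiz)
vex  (by R28: kiv)
jom  (by R29: pev, hep)
zed  (by R1: sil)
yaz  (by R23: vex, tiz, quo)
fub  (by R26: jom, hep)
dax  (by R4: fub, rab, hep)
ubo  (by R13: yaz, rab)
erm  (by R22: ubo)
hux  (by R18: erm, oxi, laz)
gol  (by R25: hux, baz)
mig  (by R15: gol, tiz, zed)
vim  (by R21: mig, dax)

Yes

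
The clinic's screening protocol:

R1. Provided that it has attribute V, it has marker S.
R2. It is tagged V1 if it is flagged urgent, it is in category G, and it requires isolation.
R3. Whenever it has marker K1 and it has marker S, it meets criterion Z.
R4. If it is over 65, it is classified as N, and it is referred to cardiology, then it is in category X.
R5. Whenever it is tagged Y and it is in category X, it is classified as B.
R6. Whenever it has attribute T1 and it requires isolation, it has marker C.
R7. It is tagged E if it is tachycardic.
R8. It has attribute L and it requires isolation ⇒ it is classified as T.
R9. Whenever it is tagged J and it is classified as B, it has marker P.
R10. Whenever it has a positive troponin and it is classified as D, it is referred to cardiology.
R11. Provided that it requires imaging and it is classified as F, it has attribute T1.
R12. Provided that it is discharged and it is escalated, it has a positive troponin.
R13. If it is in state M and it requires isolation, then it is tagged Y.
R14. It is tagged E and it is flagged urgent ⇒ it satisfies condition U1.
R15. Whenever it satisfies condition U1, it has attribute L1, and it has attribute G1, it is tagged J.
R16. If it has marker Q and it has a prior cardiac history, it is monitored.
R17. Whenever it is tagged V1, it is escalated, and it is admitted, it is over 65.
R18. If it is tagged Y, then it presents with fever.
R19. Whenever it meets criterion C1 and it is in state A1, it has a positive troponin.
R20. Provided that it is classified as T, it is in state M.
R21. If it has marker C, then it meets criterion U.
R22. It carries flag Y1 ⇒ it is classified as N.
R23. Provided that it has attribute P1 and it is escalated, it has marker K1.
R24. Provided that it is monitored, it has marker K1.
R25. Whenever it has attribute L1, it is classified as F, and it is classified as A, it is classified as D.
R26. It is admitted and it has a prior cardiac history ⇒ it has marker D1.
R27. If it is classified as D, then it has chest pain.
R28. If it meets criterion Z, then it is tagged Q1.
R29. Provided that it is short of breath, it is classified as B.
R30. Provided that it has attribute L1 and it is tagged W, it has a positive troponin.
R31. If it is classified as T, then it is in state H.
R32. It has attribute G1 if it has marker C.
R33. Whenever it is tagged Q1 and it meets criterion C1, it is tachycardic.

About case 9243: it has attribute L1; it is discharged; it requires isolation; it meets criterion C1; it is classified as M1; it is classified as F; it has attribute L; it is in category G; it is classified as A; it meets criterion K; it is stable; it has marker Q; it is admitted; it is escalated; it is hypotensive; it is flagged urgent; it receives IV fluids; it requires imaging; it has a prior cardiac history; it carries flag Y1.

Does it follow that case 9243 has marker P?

Forward chaining from the given facts derives: is tagged V1, is classified as T, has attribute T1, has a positive troponin, is monitored, is over 65, is in state M, is classified as N, has marker K1, is classified as D, has marker D1, has chest pain, is in state H, has marker C, is referred to cardiology, is tagged Y, presents with fever, meets criterion U, has attribute G1, is in category X, is classified as B.
The only rule concluding "it has marker P" is R9, which needs "it is tagged J"; that is never established.

No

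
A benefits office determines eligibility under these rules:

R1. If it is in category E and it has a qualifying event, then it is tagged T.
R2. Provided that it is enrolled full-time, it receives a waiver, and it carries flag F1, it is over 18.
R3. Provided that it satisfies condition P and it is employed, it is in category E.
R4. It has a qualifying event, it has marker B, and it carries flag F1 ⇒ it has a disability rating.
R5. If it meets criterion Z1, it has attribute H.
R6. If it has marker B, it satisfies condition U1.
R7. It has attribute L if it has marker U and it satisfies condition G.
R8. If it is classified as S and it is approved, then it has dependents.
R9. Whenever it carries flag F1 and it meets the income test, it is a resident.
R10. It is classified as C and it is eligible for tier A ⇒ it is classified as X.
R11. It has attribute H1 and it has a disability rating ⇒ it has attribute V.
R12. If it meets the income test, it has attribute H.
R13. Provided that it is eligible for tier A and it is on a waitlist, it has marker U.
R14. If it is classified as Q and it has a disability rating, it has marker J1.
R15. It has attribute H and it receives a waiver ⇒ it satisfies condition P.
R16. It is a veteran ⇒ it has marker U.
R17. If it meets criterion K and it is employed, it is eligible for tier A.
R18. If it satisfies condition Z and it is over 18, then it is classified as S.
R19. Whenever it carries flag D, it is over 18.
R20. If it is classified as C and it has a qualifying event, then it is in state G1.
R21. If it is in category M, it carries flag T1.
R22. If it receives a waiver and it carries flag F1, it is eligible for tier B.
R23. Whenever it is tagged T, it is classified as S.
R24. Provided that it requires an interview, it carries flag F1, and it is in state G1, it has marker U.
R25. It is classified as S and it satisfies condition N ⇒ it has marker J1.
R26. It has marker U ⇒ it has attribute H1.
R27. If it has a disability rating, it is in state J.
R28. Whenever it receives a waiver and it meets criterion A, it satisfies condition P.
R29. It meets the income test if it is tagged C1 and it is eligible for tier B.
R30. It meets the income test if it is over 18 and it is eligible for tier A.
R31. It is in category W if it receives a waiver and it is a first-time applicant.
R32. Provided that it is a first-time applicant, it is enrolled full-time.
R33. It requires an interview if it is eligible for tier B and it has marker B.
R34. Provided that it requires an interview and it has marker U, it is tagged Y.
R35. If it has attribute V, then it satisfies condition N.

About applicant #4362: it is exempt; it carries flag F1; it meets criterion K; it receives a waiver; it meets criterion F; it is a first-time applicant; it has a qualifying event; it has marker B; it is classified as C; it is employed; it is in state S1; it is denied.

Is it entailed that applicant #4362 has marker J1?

Yes

By R4 (it has a qualifying event, it has marker B, it carries flag F1): it has a disability rating.
By R17 (it meets criterion K, it is employed): it is eligible for tier A.
By R20 (it is classified as C, it has a qualifying event): it is in state G1.
By R22 (it receives a waiver, it carries flag F1): it is eligible for tier B.
By R32 (it is a first-time applicant): it is enrolled full-time.
By R33 (it is eligible for tier B, it has marker B): it requires an interview.
By R2 (it is enrolled full-time, it receives a waiver, it carries flag F1): it is over 18.
By R24 (it requires an interview, it carries flag F1, it is in state G1): it has marker U.
By R26 (it has marker U): it has attribute H1.
By R30 (it is over 18, it is eligible for tier A): it meets the income test.
By R11 (it has attribute H1, it has a disability rating): it has attribute V.
By R12 (it meets the income test): it has attribute H.
By R15 (it has attribute H, it receives a waiver): it satisfies condition P.
By R35 (it has attribute V): it satisfies condition N.
By R3 (it satisfies condition P, it is employed): it is in category E.
By R1 (it is in category E, it has a qualifying event): it is tagged T.
By R23 (it is tagged T): it is classified as S.
By R25 (it is classified as S, it satisfies condition N): it has marker J1.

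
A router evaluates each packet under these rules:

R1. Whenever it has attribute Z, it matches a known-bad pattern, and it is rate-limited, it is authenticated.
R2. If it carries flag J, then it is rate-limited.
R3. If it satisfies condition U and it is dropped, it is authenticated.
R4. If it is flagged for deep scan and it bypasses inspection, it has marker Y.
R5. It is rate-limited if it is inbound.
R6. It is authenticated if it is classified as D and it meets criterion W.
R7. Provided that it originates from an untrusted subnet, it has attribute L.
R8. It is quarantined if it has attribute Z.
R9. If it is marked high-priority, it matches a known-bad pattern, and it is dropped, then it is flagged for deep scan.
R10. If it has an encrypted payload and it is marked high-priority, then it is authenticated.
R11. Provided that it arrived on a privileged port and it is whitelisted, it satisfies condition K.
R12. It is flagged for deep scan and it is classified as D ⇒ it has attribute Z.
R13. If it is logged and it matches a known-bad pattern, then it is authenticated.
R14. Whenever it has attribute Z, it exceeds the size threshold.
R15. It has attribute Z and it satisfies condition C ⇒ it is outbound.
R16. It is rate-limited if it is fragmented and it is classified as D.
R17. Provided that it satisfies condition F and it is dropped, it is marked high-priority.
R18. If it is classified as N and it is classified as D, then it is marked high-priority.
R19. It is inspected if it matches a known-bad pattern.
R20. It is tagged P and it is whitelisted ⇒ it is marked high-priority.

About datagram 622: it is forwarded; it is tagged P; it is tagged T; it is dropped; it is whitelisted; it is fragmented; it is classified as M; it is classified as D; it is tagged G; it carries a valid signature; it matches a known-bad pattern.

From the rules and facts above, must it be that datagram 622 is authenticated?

Yes

By R16 (it is fragmented, it is classified as D): it is rate-limited.
By R20 (it is tagged P, it is whitelisted): it is marked high-priority.
By R9 (it is marked high-priority, it matches a known-bad pattern, it is dropped): it is flagged for deep scan.
By R12 (it is flagged for deep scan, it is classified as D): it has attribute Z.
By R1 (it has attribute Z, it matches a known-bad pattern, it is rate-limited): it is authenticated.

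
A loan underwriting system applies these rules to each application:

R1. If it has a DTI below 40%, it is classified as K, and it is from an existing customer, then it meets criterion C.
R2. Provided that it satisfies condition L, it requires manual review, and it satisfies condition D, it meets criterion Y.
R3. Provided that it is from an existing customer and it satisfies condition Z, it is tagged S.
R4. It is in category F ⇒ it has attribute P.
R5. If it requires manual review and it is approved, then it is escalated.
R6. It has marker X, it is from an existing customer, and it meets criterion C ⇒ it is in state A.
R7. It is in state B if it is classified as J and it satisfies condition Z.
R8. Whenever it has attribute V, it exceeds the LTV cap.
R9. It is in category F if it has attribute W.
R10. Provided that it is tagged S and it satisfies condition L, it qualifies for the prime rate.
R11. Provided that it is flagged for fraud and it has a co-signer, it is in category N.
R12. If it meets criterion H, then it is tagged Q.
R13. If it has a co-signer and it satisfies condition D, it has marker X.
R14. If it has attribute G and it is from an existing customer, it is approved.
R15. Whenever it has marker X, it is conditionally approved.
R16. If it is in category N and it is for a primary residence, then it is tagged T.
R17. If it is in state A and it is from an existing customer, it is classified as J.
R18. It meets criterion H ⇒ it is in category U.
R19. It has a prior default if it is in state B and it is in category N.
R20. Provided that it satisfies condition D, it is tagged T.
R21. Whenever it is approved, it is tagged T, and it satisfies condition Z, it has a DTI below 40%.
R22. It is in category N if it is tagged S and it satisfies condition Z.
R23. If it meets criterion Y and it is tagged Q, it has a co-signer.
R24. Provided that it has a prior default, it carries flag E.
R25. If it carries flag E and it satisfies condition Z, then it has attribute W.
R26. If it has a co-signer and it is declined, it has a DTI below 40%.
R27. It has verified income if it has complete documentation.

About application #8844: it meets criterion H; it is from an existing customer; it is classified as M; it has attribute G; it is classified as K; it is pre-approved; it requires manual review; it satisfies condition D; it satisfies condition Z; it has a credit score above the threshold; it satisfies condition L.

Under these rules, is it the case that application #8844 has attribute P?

By R2 (it satisfies condition L, it requires manual review, it satisfies condition D): it meets criterion Y.
By R3 (it is from an existing customer, it satisfies condition Z): it is tagged S.
By R12 (it meets criterion H): it is tagged Q.
By R14 (it has attribute G, it is from an existing customer): it is approved.
By R20 (it satisfies condition D): it is tagged T.
By R21 (it is approved, it is tagged T, it satisfies condition Z): it has a DTI below 40%.
By R22 (it is tagged S, it satisfies condition Z): it is in category N.
By R23 (it meets criterion Y, it is tagged Q): it has a co-signer.
By R1 (it has a DTI below 40%, it is classified as K, it is from an existing customer): it meets criterion C.
By R13 (it has a co-signer, it satisfies condition D): it has marker X.
By R6 (it has marker X, it is from an existing customer, it meets criterion C): it is in state A.
By R17 (it is in state A, it is from an existing customer): it is classified as J.
By R7 (it is classified as J, it satisfies condition Z): it is in state B.
By R19 (it is in state B, it is in category N): it has a prior default.
By R24 (it has a prior default): it carries flag E.
By R25 (it carries flag E, it satisfies condition Z): it has attribute W.
By R9 (it has attribute W): it is in category F.
By R4 (it is in category F): it has attribute P.

Yes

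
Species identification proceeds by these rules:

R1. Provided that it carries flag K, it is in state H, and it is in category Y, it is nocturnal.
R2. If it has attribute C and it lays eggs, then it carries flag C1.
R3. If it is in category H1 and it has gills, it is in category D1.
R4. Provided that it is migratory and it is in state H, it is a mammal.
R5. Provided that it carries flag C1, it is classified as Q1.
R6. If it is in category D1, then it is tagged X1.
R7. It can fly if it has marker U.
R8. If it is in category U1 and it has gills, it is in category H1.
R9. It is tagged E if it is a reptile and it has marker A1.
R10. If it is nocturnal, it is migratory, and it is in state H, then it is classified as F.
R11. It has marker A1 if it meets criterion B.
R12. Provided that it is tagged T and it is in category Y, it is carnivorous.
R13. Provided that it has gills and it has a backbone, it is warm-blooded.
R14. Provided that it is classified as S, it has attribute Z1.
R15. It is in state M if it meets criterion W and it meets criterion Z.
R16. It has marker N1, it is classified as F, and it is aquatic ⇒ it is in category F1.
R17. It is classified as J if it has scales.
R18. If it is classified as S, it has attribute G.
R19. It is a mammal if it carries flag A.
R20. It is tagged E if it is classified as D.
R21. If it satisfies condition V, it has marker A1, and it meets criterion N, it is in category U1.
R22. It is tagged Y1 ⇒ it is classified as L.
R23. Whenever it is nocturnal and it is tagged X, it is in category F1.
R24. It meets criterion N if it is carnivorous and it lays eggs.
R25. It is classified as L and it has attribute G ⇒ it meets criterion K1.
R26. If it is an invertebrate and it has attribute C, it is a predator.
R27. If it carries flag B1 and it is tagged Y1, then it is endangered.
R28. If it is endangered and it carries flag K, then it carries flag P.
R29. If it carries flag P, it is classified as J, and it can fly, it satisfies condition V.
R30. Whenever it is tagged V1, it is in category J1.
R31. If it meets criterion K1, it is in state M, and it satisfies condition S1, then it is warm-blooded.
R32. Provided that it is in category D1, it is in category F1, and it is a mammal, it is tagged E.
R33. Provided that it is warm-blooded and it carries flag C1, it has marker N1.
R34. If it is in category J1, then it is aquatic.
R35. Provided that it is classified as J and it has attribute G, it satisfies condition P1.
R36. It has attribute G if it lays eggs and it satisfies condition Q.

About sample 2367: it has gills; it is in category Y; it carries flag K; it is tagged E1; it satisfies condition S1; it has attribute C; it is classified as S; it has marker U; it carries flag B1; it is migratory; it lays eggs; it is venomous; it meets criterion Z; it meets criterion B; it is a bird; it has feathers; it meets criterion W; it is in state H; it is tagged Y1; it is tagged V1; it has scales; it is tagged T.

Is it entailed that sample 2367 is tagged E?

Yes

By R1 (it carries flag K, it is in state H, it is in category Y): it is nocturnal.
By R2 (it has attribute C, it lays eggs): it carries flag C1.
By R4 (it is migratory, it is in state H): it is a mammal.
By R7 (it has marker U): it can fly.
By R10 (it is nocturnal, it is migratory, it is in state H): it is classified as F.
By R11 (it meets criterion B): it has marker A1.
By R12 (it is tagged T, it is in category Y): it is carnivorous.
By R15 (it meets criterion W, it meets criterion Z): it is in state M.
By R17 (it has scales): it is classified as J.
By R18 (it is classified as S): it has attribute G.
By R22 (it is tagged Y1): it is classified as L.
By R24 (it is carnivorous, it lays eggs): it meets criterion N.
By R25 (it is classified as L, it has attribute G): it meets criterion K1.
By R27 (it carries flag B1, it is tagged Y1): it is endangered.
By R28 (it is endangered, it carries flag K): it carries flag P.
By R29 (it carries flag P, it is classified as J, it can fly): it satisfies condition V.
By R30 (it is tagged V1): it is in category J1.
By R31 (it meets criterion K1, it is in state M, it satisfies condition S1): it is warm-blooded.
By R33 (it is warm-blooded, it carries flag C1): it has marker N1.
By R34 (it is in category J1): it is aquatic.
By R16 (it has marker N1, it is classified as F, it is aquatic): it is in category F1.
By R21 (it satisfies condition V, it has marker A1, it meets criterion N): it is in category U1.
By R8 (it is in category U1, it has gills): it is in category H1.
By R3 (it is in category H1, it has gills): it is in category D1.
By R32 (it is in category D1, it is in category F1, it is a mammal): it is tagged E.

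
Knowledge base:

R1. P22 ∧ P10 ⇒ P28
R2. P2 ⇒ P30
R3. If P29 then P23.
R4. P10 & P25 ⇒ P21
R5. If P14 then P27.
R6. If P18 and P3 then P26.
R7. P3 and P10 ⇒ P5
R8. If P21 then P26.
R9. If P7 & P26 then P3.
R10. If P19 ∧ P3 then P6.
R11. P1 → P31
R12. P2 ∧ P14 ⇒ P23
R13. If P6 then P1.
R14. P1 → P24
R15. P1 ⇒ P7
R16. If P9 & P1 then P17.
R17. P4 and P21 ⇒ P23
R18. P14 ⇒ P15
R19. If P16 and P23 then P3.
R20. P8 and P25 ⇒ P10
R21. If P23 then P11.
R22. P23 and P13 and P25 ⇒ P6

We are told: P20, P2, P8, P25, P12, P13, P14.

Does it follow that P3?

P23  (by R12: P2, P14)
P10  (by R20: P8, P25)
P6  (by R22: P23, P13, P25)
P21  (by R4: P10, P25)
P26  (by R8: P21)
P1  (by R13: P6)
P7  (by R15: P1)
P3  (by R9: P7, P26)

Yes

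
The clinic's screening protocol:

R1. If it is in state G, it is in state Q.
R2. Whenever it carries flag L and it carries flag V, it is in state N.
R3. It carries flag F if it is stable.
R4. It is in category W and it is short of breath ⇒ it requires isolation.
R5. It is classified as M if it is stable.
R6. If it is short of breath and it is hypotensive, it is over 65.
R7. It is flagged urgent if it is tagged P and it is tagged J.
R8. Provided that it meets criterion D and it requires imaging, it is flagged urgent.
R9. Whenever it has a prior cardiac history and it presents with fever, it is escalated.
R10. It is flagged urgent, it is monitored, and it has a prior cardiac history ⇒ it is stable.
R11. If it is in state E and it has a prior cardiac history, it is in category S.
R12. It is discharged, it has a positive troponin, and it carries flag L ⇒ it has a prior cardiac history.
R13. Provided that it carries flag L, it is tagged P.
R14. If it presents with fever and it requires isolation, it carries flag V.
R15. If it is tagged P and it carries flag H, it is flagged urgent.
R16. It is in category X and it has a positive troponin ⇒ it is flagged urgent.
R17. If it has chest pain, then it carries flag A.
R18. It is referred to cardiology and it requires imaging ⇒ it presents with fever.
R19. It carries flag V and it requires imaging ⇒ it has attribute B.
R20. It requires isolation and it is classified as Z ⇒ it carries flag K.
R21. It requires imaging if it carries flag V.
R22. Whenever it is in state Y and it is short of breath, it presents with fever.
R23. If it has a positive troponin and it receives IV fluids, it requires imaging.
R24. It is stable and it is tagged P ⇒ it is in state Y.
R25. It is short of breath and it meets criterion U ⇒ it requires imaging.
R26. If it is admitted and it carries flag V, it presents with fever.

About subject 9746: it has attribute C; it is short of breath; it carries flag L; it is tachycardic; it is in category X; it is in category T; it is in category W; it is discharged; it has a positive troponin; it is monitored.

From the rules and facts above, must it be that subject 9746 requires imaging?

By R4 (it is in category W, it is short of breath): it requires isolation.
By R12 (it is discharged, it has a positive troponin, it carries flag L): it has a prior cardiac history.
By R13 (it carries flag L): it is tagged P.
By R16 (it is in category X, it has a positive troponin): it is flagged urgent.
By R10 (it is flagged urgent, it is monitored, it has a prior cardiac history): it is stable.
By R24 (it is stable, it is tagged P): it is in state Y.
By R22 (it is in state Y, it is short of breath): it presents with fever.
By R14 (it presents with fever, it requires isolation): it carries flag V.
By R21 (it carries flag V): it requires imaging.

Yes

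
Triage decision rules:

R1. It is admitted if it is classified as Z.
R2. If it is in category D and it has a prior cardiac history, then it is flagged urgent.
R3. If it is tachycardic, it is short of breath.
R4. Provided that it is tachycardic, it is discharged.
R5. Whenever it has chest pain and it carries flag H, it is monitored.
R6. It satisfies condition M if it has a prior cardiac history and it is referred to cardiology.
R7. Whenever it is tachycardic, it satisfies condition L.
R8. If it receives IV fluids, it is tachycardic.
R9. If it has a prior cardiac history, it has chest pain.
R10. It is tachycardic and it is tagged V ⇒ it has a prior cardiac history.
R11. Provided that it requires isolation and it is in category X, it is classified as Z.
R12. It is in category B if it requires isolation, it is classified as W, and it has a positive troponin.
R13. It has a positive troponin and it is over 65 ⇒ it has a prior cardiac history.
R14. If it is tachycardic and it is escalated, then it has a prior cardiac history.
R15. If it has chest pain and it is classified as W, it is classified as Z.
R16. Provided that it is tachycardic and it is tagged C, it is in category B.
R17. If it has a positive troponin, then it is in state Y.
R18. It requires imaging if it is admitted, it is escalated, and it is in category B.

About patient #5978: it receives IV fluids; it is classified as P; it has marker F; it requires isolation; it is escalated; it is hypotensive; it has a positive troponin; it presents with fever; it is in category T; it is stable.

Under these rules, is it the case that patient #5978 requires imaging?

No

Forward chaining from the given facts derives: is tachycardic, has a prior cardiac history, is in state Y, is short of breath, is discharged, satisfies condition L, has chest pain.
The only rule concluding "it requires imaging" is R18, which needs "it is admitted"; that is never established.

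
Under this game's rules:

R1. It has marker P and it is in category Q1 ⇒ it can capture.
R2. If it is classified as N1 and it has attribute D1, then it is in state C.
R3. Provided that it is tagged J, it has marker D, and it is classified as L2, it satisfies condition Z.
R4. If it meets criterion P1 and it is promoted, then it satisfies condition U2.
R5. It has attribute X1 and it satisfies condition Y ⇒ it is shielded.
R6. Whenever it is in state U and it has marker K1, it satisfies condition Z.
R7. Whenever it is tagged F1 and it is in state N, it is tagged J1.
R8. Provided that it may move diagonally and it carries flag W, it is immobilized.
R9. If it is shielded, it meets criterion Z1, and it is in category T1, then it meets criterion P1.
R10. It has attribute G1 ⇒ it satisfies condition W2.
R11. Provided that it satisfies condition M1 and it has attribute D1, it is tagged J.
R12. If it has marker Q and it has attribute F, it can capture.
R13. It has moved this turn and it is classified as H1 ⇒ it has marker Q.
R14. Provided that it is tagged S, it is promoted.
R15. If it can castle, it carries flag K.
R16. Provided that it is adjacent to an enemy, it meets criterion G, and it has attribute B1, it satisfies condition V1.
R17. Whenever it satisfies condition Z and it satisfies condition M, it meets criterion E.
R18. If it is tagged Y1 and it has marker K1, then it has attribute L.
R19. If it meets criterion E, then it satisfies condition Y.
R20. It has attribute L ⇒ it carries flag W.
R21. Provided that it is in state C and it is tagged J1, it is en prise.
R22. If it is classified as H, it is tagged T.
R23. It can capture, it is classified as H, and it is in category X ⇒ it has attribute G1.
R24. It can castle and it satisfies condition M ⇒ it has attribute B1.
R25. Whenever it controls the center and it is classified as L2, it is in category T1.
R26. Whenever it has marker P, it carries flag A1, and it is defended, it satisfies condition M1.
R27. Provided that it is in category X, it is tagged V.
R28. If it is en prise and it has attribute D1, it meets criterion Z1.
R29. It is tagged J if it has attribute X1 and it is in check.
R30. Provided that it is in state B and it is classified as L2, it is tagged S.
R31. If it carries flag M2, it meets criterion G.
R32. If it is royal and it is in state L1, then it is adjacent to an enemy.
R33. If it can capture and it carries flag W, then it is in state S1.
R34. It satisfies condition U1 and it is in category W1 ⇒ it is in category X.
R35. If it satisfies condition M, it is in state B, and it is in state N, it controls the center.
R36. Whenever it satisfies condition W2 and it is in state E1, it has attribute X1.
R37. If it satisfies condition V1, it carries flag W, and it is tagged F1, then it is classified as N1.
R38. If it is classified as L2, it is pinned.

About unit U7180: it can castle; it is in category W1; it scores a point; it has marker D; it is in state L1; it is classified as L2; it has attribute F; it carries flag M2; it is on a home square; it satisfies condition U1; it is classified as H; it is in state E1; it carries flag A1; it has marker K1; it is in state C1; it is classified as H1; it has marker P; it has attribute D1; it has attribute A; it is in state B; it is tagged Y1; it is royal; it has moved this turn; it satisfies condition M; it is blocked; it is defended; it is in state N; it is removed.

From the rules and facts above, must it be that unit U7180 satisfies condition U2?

Forward chaining from the given facts derives: has marker Q, carries flag K, has attribute L, carries flag W, is tagged T, has attribute B1, satisfies condition M1, is tagged S, meets criterion G, is adjacent to an enemy, is in category X, controls the center, is pinned, is tagged J, can capture, is promoted, satisfies condition V1, has attribute G1, is in category T1, is tagged V, is in state S1, satisfies condition Z, satisfies condition W2, meets criterion E, satisfies condition Y, has attribute X1, is shielded.
The only rule concluding "it satisfies condition U2" is R4, which needs "it meets criterion P1"; that is never established.

No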